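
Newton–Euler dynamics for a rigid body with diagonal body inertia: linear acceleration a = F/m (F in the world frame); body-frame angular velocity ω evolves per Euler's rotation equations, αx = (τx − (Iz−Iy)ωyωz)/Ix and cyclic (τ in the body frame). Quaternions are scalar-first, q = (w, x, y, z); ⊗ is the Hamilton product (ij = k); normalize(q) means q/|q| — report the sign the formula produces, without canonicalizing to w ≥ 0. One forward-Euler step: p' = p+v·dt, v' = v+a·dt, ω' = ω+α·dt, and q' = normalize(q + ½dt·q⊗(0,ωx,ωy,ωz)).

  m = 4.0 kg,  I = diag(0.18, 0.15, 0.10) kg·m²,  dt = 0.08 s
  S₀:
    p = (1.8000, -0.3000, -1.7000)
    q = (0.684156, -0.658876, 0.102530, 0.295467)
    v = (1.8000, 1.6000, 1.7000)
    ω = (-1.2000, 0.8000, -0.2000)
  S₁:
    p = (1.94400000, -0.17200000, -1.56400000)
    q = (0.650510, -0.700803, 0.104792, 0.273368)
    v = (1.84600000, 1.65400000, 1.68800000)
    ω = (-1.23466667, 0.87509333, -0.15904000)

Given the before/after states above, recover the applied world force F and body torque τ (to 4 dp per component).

F = (2.3000, 2.7000, -0.6000)
τ = (-0.0700, 0.1600, 0.0800)

velocity change Δv = (0.04600000, 0.05400000, -0.01200000)
m·(v₁−v₀)/dt = (2.3000, 2.7000, -0.6000)
Δω = ω₁−ω₀ = (-0.03466667, 0.07509333, 0.04096000)
gyro term ω₀×Iω₀ = (0.0080, 0.0192, 0.0288)
applied torque τ = (-0.0700, 0.1600, 0.0800)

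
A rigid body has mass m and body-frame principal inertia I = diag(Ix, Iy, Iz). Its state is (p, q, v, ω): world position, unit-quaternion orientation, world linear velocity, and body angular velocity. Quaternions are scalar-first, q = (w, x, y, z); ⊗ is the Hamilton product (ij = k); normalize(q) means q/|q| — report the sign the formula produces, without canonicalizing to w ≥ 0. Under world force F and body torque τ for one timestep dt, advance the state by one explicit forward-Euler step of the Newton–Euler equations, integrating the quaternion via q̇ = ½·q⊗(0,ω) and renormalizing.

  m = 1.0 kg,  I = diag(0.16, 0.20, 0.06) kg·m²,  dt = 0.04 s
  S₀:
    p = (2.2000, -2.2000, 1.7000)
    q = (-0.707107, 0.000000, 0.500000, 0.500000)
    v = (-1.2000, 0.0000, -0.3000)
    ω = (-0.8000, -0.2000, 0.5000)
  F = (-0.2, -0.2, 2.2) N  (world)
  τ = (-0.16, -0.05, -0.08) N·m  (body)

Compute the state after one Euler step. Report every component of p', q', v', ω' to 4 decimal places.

p' = (2.1520, -2.2000, 1.6880)
q' = (-0.7100, 0.0183, 0.4947, 0.5008)
v' = (-1.2080, -0.0080, -0.2120)
ω' = (-0.8435, -0.2020, 0.4424)

ω×(Iω) gyroscopic = (0.0140, -0.0400, 0.0064)
(τ − ω×Iω)/I = (-1.0875, -0.0500, -1.4400)
new body rate ω' = (-0.8435, -0.2020, 0.4424)
2q̇ = q⊗(0,ω) = (-0.1500000, 0.9156856, -0.2585786, 0.0464465)
updated quaternion q' = (-0.7100, 0.0183, 0.4947, 0.5008)
linear accel F/m = (-0.2000, -0.2000, 2.2000)
p' = p + v·dt = (2.1520, -2.2000, 1.6880)
v' = v + a·dt = (-1.2080, -0.0080, -0.2120)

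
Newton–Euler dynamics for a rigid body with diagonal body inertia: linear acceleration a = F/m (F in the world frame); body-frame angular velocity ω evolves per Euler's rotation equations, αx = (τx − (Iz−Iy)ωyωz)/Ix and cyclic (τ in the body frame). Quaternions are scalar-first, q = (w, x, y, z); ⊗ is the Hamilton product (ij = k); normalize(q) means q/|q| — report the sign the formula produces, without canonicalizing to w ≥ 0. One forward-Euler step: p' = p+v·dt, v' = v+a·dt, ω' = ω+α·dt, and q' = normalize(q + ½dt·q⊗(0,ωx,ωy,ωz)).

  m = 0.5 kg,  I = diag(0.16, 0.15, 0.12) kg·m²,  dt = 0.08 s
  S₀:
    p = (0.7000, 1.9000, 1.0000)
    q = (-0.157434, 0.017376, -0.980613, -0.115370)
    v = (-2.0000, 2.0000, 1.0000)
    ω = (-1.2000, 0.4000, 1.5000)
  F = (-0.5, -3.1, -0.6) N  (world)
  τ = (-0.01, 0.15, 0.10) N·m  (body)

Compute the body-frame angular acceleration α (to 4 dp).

α = (0.0500, 1.4800, 0.7933)

precession coupling ω×(Iω) = (-0.0180, -0.0720, 0.0048)
angular accel α = (0.0500, 1.4800, 0.7933)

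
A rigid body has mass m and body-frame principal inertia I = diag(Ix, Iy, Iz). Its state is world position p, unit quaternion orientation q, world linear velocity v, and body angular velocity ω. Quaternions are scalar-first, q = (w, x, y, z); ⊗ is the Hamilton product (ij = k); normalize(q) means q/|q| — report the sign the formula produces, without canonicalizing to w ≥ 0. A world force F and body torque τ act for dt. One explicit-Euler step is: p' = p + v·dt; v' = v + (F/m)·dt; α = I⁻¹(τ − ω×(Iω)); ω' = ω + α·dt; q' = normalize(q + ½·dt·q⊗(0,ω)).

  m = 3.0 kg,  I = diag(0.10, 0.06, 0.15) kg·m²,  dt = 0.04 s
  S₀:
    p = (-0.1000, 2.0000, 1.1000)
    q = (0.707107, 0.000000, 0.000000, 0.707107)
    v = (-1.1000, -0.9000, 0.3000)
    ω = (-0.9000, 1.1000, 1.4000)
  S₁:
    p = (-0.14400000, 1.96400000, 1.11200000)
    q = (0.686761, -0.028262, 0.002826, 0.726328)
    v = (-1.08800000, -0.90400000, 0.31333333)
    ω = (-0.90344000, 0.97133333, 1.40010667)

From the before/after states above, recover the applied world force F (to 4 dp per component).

velocity change Δv = (0.01200000, -0.00400000, 0.01333333)
applied force F = (0.9000, -0.3000, 1.0000)

F = (0.9000, -0.3000, 1.0000)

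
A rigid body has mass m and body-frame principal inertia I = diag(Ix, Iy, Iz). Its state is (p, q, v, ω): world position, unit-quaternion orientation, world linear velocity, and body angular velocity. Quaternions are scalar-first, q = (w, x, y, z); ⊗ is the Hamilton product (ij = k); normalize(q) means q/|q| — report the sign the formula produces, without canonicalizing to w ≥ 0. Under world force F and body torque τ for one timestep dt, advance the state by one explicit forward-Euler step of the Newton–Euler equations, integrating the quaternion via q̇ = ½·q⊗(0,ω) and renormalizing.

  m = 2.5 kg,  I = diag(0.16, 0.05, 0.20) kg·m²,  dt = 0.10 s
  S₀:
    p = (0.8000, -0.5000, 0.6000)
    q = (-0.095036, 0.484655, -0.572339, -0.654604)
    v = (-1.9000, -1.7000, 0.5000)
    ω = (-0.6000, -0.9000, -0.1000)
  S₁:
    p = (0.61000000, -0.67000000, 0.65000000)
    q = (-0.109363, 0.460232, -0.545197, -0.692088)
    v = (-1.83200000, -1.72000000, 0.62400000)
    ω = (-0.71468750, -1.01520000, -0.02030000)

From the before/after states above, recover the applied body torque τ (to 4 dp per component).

rate change Δω = (-0.11468750, -0.11520000, 0.07970000)
precession coupling = (0.0135, -0.0024, -0.0594)
applied torque τ = (-0.1700, -0.0600, 0.1000)

τ = (-0.1700, -0.0600, 0.1000)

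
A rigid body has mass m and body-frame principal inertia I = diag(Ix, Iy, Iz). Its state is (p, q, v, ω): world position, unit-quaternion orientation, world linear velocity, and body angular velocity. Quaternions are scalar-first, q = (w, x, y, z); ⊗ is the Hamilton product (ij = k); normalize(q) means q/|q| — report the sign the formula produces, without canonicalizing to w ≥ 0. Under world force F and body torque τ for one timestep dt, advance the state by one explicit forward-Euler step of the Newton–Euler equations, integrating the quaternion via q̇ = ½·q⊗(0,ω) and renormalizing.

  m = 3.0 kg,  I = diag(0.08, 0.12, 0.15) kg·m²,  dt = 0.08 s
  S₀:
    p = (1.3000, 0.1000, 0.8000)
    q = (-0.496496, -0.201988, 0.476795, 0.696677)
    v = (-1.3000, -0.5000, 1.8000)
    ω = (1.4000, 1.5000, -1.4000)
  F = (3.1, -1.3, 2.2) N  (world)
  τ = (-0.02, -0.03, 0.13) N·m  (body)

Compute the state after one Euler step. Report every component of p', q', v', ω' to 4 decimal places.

p' = (1.1960, 0.0600, 0.9440)
q' = (-0.4725, -0.2968, 0.4724, 0.6823)
v' = (-1.2173, -0.5347, 1.8587)
ω' = (1.4430, 1.3885, -1.3755)

α = I⁻¹(τ − ω×Iω) = (0.5375, -1.3933, 0.3067)
ω' = ω + α·dt = (1.4430, 1.3885, -1.3755)
Hamilton product q⊗(0,ω) = (0.5429385, -2.4076229, -0.0521794, -0.2754006)
updated quaternion q' = (-0.4725, -0.2968, 0.4724, 0.6823)
a = (1.0333, -0.4333, 0.7333)
p + v·dt = (1.1960, 0.0600, 0.9440)
v + (F/m)dt = (-1.2173, -0.5347, 1.8587)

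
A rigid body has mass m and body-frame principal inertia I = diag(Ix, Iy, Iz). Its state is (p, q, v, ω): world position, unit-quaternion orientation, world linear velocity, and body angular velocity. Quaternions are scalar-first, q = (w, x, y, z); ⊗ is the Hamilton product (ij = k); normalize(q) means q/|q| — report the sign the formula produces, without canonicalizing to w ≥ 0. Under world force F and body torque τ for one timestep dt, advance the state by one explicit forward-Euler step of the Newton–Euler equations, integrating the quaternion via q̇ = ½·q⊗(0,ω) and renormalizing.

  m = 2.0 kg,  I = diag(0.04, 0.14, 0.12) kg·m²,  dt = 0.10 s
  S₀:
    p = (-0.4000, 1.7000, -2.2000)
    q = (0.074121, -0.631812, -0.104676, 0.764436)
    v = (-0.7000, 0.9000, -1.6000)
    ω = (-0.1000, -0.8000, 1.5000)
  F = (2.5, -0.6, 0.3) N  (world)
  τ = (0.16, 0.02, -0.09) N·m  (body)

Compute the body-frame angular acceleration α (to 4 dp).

α = (3.4000, 0.0571, -0.8167)

precession coupling ω×(Iω) = (0.0240, 0.0120, 0.0080)
angular accel α = (3.4000, 0.0571, -0.8167)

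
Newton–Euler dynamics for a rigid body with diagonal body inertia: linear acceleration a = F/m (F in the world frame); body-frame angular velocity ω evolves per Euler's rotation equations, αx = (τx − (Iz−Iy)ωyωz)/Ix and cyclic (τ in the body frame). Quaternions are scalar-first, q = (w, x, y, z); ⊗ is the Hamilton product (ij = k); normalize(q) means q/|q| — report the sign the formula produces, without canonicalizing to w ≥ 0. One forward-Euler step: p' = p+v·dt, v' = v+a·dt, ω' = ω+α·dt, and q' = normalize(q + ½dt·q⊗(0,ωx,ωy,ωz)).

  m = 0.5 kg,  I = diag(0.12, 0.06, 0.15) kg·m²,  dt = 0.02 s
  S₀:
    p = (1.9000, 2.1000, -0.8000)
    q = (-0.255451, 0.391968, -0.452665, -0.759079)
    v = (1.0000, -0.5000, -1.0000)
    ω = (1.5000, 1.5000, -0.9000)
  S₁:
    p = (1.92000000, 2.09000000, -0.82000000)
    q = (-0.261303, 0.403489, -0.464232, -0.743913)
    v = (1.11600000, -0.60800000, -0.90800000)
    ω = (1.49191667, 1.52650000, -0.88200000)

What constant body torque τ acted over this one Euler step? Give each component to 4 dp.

Δω = ω₁−ω₀ = (-0.00808333, 0.02650000, 0.01800000)
ω₀×(Iω₀) = (-0.1215, 0.0405, -0.1350)
applied torque τ = (-0.1700, 0.1200, 0.0000)

τ = (-0.1700, 0.1200, 0.0000)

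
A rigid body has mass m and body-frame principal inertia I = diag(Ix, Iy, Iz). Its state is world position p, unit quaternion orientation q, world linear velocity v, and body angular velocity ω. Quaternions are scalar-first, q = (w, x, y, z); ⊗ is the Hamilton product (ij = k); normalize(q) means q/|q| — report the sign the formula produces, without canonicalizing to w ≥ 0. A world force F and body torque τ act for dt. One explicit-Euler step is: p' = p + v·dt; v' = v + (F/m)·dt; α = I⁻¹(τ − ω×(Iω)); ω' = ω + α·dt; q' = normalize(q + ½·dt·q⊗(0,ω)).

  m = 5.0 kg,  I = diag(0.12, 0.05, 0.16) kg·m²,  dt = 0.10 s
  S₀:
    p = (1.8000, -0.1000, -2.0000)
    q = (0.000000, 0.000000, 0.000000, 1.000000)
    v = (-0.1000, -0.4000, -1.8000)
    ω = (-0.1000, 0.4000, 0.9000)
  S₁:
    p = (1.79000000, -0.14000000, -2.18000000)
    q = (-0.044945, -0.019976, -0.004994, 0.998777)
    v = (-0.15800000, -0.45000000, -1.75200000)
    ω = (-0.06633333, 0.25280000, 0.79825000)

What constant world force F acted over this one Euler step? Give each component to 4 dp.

v₁ − v₀ = (-0.05800000, -0.05000000, 0.04800000)
m·(v₁−v₀)/dt = (-2.9000, -2.5000, 2.4000)

F = (-2.9000, -2.5000, 2.4000)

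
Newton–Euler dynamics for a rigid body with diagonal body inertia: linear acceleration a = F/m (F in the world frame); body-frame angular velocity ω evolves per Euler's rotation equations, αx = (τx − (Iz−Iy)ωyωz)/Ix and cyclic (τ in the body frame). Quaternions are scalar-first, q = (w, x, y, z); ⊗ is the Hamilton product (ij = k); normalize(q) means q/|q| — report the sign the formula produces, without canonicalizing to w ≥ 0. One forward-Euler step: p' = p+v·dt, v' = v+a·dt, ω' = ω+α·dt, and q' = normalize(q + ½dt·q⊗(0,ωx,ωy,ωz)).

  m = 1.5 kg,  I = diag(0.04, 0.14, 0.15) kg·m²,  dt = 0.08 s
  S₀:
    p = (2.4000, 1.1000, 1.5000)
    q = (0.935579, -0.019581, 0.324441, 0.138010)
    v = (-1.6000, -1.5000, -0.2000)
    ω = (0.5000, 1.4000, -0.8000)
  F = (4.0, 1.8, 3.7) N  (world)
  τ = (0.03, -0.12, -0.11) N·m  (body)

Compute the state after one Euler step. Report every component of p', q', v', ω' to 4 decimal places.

p' = (2.2720, 0.9800, 1.4840)
q' = (0.9201, -0.0189, 0.3781, 0.1003)
v' = (-1.3867, -1.4040, -0.0027)
ω' = (0.5824, 1.3063, -0.8960)

a = F/m = (2.6667, 1.2000, 2.4667)
new position p' = (2.2720, 0.9800, 1.4840)
new velocity v' = (-1.3867, -1.4040, -0.0027)
gyro term ω×Iω = (-0.0112, 0.0440, 0.0700)
α = I⁻¹(τ − ω×Iω) = (1.0300, -1.1714, -1.2000)
ω' = ω + α·dt = (0.5824, 1.3063, -0.8960)
q⊗(0,ω) = (-0.3340189, 0.0150227, 1.3631508, -0.9380971)
q' = normalize(q + ½dt·q⊗(0,ω)) = (0.9201, -0.0189, 0.3781, 0.1003)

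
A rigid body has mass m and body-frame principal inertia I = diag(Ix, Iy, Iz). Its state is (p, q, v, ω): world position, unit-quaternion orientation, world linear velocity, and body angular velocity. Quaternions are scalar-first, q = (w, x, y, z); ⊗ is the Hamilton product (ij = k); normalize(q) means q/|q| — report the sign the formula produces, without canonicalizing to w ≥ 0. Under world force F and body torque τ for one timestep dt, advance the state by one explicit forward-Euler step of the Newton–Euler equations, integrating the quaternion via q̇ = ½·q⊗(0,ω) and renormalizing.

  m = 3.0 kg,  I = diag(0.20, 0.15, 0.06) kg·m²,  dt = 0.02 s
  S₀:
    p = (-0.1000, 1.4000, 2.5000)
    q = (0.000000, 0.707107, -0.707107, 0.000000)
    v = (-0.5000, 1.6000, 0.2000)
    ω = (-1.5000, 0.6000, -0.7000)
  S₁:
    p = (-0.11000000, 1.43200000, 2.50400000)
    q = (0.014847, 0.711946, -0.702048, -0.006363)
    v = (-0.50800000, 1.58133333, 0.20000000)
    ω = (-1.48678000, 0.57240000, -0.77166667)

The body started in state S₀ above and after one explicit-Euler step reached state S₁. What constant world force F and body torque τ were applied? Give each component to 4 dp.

rate change Δω = (0.01322000, -0.02760000, -0.07166667)
precession coupling = (0.0378, 0.1470, 0.0450)
applied torque τ = (0.1700, -0.0600, -0.1700)
Δv = v₁−v₀ = (-0.00800000, -0.01866667, 0.00000000)
F = m·Δv/dt = (-1.2000, -2.8000, 0.0000)

F = (-1.2000, -2.8000, 0.0000)
τ = (0.1700, -0.0600, -0.1700)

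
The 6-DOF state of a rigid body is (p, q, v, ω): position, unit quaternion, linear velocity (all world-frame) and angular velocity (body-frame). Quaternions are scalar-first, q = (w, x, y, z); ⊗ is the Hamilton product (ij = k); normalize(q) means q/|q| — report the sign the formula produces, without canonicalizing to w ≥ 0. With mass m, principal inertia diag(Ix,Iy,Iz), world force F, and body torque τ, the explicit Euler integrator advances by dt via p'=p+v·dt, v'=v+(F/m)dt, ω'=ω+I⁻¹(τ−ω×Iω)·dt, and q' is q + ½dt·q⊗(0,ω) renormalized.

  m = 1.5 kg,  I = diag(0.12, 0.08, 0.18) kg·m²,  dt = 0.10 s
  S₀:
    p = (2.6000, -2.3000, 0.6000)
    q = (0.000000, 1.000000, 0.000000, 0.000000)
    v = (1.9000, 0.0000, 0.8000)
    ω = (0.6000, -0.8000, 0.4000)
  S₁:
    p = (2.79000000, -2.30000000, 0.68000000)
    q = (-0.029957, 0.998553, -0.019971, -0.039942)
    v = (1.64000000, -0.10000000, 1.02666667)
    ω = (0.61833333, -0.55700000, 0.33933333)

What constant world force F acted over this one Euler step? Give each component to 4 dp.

F = (-3.9000, -1.5000, 3.4000)

Δv = v₁−v₀ = (-0.26000000, -0.10000000, 0.22666667)
m·(v₁−v₀)/dt = (-3.9000, -1.5000, 3.4000)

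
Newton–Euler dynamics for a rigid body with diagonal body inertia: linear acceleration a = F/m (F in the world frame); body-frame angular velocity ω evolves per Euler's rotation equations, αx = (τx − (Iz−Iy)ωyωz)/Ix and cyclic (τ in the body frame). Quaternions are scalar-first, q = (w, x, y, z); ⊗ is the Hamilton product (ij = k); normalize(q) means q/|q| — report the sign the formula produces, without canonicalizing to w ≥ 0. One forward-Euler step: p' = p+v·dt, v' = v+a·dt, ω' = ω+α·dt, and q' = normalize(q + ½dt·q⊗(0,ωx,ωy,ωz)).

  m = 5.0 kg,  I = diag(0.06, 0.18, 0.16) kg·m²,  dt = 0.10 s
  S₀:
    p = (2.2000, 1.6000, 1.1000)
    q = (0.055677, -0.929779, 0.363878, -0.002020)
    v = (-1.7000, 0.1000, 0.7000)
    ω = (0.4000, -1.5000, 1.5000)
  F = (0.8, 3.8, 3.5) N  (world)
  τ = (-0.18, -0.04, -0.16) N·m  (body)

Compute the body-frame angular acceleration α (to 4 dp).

α = (-3.7500, 0.1111, -0.5500)

precession coupling ω×(Iω) = (0.0450, -0.0600, -0.0720)
(τ − ω×Iω)/I = (-3.7500, 0.1111, -0.5500)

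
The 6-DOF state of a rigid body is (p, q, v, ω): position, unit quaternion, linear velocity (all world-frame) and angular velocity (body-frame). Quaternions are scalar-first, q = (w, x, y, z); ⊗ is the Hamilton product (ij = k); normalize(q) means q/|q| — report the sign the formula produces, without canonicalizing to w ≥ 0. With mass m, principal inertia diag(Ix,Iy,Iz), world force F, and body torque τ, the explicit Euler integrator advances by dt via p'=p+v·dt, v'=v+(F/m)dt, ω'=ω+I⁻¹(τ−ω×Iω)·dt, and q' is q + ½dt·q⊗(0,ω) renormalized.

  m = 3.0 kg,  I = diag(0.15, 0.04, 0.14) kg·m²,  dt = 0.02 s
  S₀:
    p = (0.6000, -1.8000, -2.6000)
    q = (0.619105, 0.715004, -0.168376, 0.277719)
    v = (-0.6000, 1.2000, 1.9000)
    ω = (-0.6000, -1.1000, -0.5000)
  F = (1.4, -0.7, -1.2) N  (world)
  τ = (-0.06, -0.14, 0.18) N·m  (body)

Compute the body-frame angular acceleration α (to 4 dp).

precession coupling ω×(Iω) = (0.0550, 0.0030, -0.0726)
(τ − ω×Iω)/I = (-0.7667, -3.5750, 1.8043)

α = (-0.7667, -3.5750, 1.8043)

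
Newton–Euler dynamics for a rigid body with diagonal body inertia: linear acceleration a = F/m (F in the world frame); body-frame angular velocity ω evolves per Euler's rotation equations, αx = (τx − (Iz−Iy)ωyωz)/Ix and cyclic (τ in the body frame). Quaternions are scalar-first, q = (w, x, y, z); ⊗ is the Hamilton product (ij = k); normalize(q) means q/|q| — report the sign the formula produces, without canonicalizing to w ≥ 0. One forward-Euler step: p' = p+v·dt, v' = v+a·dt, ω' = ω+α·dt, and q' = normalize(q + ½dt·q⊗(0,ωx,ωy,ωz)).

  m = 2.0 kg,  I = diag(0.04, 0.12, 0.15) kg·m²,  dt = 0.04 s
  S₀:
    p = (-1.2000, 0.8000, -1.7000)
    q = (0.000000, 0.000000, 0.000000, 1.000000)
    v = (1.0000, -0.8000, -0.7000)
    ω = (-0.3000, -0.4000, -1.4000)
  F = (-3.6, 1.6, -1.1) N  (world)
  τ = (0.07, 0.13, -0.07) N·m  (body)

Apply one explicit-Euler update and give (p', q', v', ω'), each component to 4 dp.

linear accel F/m = (-1.8000, 0.8000, -0.5500)
new position p' = (-1.1600, 0.7680, -1.7280)
v' = v + a·dt = (0.9280, -0.7680, -0.7220)
precession coupling ω×(Iω) = (0.0168, -0.0462, 0.0096)
angular accel α = (1.3300, 1.4683, -0.5307)
ω + α·dt = (-0.2468, -0.3413, -1.4212)
2q̇ = q⊗(0,ω) = (1.4000000, 0.4000000, -0.3000000, 0.0000000)
q' = normalize(q + ½dt·q⊗(0,ω)) = (0.0280, 0.0080, -0.0060, 0.9996)

p' = (-1.1600, 0.7680, -1.7280)
q' = (0.0280, 0.0080, -0.0060, 0.9996)
v' = (0.9280, -0.7680, -0.7220)
ω' = (-0.2468, -0.3413, -1.4212)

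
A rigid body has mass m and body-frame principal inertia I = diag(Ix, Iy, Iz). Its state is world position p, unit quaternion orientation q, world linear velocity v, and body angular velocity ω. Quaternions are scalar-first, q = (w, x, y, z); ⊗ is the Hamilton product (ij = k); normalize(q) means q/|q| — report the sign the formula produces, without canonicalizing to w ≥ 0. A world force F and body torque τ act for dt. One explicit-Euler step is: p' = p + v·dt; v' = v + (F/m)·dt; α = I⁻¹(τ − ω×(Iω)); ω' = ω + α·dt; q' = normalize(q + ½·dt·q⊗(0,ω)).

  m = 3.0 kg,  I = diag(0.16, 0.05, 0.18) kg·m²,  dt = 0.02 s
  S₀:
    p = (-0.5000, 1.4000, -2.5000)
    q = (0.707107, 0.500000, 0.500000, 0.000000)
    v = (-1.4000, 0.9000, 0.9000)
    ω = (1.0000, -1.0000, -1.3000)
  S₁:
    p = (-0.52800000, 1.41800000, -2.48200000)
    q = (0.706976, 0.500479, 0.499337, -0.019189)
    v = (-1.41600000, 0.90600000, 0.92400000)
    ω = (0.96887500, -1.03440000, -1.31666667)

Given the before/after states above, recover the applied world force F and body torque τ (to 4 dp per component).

ω₁ − ω₀ = (-0.03112500, -0.03440000, -0.01666667)
gyro term ω₀×Iω₀ = (0.1690, 0.0260, 0.1100)
τ = I·(Δω/dt) + ω₀×(Iω₀) = (-0.0800, -0.0600, -0.0400)
v₁ − v₀ = (-0.01600000, 0.00600000, 0.02400000)
m·(v₁−v₀)/dt = (-2.4000, 0.9000, 3.6000)

F = (-2.4000, 0.9000, 3.6000)
τ = (-0.0800, -0.0600, -0.0400)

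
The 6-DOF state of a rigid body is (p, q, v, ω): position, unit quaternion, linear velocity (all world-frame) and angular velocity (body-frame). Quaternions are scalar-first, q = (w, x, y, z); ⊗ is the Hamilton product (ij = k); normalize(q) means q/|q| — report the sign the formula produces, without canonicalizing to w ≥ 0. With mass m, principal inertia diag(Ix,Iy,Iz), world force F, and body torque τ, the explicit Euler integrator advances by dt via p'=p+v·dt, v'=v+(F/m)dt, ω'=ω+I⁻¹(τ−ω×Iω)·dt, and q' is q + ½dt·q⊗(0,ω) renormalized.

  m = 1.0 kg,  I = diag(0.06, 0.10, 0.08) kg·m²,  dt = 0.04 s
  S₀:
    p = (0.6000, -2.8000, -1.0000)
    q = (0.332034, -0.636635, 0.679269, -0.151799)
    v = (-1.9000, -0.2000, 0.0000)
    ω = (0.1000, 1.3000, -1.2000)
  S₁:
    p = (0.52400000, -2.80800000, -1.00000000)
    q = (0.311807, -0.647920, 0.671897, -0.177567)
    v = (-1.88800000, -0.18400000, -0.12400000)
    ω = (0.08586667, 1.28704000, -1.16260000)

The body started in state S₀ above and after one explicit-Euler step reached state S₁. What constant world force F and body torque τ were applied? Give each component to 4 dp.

F = (0.3000, 0.4000, -3.1000)
τ = (0.0100, -0.0300, 0.0800)

rate change Δω = (-0.01413333, -0.01296000, 0.03740000)
ω₀×(Iω₀) = (0.0312, 0.0024, 0.0052)
τ = I·(Δω/dt) + ω₀×(Iω₀) = (0.0100, -0.0300, 0.0800)
velocity change Δv = (0.01200000, 0.01600000, -0.12400000)
F = m·Δv/dt = (0.3000, 0.4000, -3.1000)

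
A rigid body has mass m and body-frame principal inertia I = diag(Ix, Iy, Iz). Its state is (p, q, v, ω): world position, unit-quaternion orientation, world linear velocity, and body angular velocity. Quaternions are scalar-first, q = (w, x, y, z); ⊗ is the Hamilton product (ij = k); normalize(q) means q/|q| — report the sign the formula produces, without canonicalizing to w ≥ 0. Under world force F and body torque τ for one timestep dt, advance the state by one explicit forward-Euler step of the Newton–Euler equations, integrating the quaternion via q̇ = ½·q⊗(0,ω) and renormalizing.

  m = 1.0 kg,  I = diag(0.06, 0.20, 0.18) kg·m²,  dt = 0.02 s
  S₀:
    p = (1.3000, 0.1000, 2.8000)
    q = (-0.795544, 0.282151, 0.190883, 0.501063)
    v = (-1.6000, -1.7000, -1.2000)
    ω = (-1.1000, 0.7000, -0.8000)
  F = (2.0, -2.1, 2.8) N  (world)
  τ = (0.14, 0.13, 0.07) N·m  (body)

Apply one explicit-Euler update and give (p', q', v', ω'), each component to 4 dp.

p' = (1.2680, 0.0660, 2.7760)
q' = (-0.7897, 0.2858, 0.1820, 0.5114)
v' = (-1.5600, -1.7420, -1.1440)
ω' = (-1.0571, 0.7236, -0.7802)

new position p' = (1.2680, 0.0660, 2.7760)
new velocity v' = (-1.5600, -1.7420, -1.1440)
angular accel α = (2.1467, 1.1780, 0.9878)
ω' = ω + α·dt = (-1.0571, 0.7236, -0.7802)
2q̇ = q⊗(0,ω) = (0.5775984, 0.3716479, -0.8823293, 1.0439122)
q' = normalize(q + ½dt·q⊗(0,ω)) = (-0.7897, 0.2858, 0.1820, 0.5114)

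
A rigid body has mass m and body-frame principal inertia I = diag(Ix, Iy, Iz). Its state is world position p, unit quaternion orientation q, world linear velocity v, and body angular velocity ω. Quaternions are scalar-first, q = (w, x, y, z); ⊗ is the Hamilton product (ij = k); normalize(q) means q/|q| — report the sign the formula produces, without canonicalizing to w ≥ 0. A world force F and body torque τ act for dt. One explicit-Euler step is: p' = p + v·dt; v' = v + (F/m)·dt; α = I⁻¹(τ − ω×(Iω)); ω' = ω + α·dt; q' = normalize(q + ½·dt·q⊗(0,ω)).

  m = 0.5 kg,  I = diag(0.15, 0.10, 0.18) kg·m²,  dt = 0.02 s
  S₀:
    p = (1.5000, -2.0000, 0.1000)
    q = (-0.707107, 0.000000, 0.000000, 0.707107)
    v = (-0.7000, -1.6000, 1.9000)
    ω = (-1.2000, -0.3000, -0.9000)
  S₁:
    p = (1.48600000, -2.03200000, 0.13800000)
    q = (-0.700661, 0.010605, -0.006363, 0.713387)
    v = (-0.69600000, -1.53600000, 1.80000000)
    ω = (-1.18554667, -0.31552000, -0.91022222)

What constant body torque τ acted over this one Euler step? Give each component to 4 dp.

τ = (0.1300, -0.1100, -0.1100)

Δω = ω₁−ω₀ = (0.01445333, -0.01552000, -0.01022222)
ω₀×(Iω₀) = (0.0216, -0.0324, -0.0180)
I·α + gyro = (0.1300, -0.1100, -0.1100)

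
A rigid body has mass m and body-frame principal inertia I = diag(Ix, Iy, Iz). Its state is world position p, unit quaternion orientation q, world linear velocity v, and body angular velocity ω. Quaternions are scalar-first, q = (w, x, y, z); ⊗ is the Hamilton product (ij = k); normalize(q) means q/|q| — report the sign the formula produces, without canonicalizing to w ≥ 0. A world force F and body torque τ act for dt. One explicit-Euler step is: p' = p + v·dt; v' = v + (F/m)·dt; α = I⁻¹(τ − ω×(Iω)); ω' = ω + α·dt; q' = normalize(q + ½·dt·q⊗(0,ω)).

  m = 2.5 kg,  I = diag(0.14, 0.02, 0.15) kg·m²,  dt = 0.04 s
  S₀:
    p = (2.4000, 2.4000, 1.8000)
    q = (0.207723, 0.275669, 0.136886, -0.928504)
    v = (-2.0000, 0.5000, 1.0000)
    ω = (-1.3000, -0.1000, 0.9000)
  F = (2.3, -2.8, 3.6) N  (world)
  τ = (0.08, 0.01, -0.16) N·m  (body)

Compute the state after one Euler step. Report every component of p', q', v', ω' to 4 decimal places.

p' = (2.3200, 2.4200, 1.8400)
q' = (0.2318, 0.2707, 0.1556, -0.9213)
v' = (-1.9632, 0.4552, 1.0576)
ω' = (-1.2738, -0.1034, 0.8615)

ω×(Iω) gyroscopic = (-0.0117, 0.0117, -0.0156)
(τ − ω×Iω)/I = (0.6550, -0.0850, -0.9627)
ω' = ω + α·dt = (-1.2738, -0.1034, 0.8615)
2q̇ = q⊗(0,ω) = (1.2077119, -0.2396929, 0.9381808, 0.3373356)
q + ½dt·q⊗(0,ω), renormalized = (0.2318, 0.2707, 0.1556, -0.9213)
a = (0.9200, -1.1200, 1.4400)
p + v·dt = (2.3200, 2.4200, 1.8400)
new velocity v' = (-1.9632, 0.4552, 1.0576)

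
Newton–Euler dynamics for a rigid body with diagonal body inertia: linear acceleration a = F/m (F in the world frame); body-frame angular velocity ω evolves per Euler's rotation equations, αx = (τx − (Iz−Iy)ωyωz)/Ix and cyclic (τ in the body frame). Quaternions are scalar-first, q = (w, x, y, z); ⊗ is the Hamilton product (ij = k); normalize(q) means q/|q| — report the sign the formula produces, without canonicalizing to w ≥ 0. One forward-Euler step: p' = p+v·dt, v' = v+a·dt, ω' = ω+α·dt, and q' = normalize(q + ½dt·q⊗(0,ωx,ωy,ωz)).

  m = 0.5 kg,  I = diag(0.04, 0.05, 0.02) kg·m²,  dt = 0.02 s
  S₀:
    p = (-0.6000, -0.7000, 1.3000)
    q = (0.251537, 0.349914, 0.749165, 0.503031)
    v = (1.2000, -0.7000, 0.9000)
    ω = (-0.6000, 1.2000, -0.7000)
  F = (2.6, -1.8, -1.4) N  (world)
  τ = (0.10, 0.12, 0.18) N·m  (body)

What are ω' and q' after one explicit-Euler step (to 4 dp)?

ω' = (-0.5626, 1.2446, -0.5128)
q' = (0.2481, 0.3371, 0.7515, 0.5099)

gyro term ω×Iω = (0.0252, 0.0084, -0.0072)
α = I⁻¹(τ − ω×Iω) = (1.8700, 2.2320, 9.3600)
ω' = ω + α·dt = (-0.5626, 1.2446, -0.5128)
2q̇ = q⊗(0,ω) = (-0.3369279, -1.2789749, 0.2449656, 0.6933199)
q + ½dt·q⊗(0,ω), renormalized = (0.2481, 0.3371, 0.7515, 0.5099)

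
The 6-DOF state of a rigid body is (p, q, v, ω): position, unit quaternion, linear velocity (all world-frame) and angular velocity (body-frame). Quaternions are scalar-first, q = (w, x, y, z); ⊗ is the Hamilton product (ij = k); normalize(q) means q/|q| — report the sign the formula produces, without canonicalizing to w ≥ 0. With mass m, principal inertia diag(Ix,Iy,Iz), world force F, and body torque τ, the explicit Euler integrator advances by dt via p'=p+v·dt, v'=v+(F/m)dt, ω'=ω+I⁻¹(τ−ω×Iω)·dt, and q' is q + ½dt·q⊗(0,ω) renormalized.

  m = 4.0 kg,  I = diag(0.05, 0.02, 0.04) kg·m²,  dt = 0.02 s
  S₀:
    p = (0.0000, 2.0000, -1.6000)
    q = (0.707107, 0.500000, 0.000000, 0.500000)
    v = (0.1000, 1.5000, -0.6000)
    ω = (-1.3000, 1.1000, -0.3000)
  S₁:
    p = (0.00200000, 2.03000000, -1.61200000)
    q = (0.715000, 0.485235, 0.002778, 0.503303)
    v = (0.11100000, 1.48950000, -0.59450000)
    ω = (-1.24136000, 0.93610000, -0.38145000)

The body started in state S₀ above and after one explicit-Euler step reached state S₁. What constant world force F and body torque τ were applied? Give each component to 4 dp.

F = (2.2000, -2.1000, 1.1000)
τ = (0.1400, -0.1600, -0.1200)

velocity change Δv = (0.01100000, -0.01050000, 0.00550000)
m·(v₁−v₀)/dt = (2.2000, -2.1000, 1.1000)
rate change Δω = (0.05864000, -0.16390000, -0.08145000)
ω₀×(Iω₀) = (-0.0066, 0.0039, 0.0429)
τ = I·(Δω/dt) + ω₀×(Iω₀) = (0.1400, -0.1600, -0.1200)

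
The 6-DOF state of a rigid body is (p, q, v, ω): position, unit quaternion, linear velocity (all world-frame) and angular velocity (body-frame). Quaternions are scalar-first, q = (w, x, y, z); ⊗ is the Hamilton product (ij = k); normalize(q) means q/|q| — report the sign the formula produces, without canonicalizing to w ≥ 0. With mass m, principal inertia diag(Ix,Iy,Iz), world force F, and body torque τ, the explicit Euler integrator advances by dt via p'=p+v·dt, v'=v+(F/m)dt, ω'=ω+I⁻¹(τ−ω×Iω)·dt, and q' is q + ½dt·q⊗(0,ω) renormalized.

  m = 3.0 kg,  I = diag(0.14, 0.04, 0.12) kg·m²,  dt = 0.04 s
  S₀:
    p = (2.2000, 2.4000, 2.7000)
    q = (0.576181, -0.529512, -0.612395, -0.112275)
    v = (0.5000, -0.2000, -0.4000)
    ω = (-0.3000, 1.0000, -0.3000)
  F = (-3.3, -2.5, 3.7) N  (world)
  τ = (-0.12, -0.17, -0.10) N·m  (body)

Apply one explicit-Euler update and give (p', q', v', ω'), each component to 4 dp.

precession coupling ω×(Iω) = (-0.0240, 0.0018, 0.0300)
(τ − ω×Iω)/I = (-0.6857, -4.2950, -1.0833)
new body rate ω' = (-0.3274, 0.8282, -0.3433)
Hamilton product q⊗(0,ω) = (0.4198589, 0.1231392, 0.4510099, -0.8860848)
updated quaternion q' = (0.5844, -0.5269, -0.6032, -0.1300)
a = F/m = (-1.1000, -0.8333, 1.2333)
new position p' = (2.2200, 2.3920, 2.6840)
v + (F/m)dt = (0.4560, -0.2333, -0.3507)

p' = (2.2200, 2.3920, 2.6840)
q' = (0.5844, -0.5269, -0.6032, -0.1300)
v' = (0.4560, -0.2333, -0.3507)
ω' = (-0.3274, 0.8282, -0.3433)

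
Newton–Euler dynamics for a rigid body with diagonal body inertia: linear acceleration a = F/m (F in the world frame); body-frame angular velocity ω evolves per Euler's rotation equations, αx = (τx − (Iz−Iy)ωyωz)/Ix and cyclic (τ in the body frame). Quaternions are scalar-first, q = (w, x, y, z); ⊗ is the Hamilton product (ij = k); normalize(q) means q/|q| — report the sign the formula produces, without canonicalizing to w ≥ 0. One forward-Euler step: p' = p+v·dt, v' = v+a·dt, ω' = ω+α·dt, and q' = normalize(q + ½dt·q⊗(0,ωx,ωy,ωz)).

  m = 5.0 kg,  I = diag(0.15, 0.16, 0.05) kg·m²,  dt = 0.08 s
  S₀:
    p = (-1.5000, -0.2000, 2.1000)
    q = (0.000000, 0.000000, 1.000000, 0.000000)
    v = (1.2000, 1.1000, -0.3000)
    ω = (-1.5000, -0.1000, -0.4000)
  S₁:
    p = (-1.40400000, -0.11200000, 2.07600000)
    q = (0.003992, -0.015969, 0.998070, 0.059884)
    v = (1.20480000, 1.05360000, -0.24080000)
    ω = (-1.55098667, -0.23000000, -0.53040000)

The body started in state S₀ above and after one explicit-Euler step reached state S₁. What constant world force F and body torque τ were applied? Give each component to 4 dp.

v₁ − v₀ = (0.00480000, -0.04640000, 0.05920000)
F = m·Δv/dt = (0.3000, -2.9000, 3.7000)
Δω = ω₁−ω₀ = (-0.05098667, -0.13000000, -0.13040000)
precession coupling = (-0.0044, 0.0600, 0.0015)
τ = I·(Δω/dt) + ω₀×(Iω₀) = (-0.1000, -0.2000, -0.0800)

F = (0.3000, -2.9000, 3.7000)
τ = (-0.1000, -0.2000, -0.0800)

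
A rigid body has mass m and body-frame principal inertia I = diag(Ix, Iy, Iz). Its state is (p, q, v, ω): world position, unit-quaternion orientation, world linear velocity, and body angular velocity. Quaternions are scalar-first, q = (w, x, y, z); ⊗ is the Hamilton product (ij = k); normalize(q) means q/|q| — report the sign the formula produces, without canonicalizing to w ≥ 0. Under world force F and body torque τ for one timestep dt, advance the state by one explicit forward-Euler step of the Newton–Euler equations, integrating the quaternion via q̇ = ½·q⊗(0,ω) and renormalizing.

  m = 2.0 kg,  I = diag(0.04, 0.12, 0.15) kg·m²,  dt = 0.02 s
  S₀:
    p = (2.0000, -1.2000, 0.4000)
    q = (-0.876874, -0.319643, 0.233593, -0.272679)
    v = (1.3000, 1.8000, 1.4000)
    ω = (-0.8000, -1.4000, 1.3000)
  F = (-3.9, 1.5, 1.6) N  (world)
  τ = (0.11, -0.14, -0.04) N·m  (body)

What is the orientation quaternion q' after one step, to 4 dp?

Hamilton product q⊗(0,ω) = (0.4257985, 0.6234195, 1.8613027, -0.5055616)
q + ½dt·q⊗(0,ω), renormalized = (-0.8724, -0.3133, 0.2522, -0.2777)

q' = (-0.8724, -0.3133, 0.2522, -0.2777)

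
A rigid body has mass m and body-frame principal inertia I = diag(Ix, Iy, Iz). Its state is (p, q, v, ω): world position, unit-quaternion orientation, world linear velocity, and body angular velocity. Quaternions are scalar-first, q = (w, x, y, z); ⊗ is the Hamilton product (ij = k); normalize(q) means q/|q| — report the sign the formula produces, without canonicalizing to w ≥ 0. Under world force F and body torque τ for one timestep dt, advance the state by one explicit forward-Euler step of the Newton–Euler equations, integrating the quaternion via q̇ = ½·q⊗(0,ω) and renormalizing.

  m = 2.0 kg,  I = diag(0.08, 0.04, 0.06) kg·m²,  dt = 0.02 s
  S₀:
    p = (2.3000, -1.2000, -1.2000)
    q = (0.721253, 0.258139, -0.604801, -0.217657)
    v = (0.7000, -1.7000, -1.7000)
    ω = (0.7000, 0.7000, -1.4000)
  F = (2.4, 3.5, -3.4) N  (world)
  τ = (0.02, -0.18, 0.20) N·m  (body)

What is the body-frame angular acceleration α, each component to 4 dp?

α = (0.4950, -4.0100, 3.6600)

ω×(Iω) gyroscopic = (-0.0196, -0.0196, -0.0196)
α = I⁻¹(τ − ω×Iω) = (0.4950, -4.0100, 3.6600)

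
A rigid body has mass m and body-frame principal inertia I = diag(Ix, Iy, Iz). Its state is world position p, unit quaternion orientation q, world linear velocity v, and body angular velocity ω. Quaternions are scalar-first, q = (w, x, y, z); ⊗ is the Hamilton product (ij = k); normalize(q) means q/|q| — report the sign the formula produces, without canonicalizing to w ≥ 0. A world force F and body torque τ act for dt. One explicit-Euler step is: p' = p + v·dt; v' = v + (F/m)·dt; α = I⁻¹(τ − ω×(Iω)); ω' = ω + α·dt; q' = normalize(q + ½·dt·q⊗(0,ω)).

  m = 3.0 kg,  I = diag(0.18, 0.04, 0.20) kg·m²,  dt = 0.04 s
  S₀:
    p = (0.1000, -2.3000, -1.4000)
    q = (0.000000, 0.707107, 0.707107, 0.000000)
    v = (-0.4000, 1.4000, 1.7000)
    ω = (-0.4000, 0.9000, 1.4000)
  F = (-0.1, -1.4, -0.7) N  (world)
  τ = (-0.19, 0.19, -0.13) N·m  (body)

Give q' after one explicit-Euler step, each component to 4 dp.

q' = (-0.0071, 0.7265, 0.6869, 0.0184)

q⊗(0,ω) = (-0.3535535, 0.9899498, -0.9899498, 0.9192391)
q + ½dt·q⊗(0,ω), renormalized = (-0.0071, 0.7265, 0.6869, 0.0184)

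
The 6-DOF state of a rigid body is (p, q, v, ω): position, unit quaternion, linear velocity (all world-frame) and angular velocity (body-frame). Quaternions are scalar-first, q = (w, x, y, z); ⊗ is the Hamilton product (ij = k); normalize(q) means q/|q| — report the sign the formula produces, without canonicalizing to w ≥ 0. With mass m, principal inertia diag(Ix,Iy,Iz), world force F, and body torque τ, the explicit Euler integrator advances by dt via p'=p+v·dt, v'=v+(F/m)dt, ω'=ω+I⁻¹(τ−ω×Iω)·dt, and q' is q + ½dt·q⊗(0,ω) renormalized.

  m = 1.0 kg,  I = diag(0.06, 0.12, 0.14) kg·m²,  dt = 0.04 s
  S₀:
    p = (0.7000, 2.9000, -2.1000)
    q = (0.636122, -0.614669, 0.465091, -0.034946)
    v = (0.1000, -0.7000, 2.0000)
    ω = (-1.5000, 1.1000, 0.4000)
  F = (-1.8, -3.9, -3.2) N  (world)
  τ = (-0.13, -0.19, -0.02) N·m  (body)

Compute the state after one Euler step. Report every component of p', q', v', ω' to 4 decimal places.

p' = (0.7040, 2.8720, -2.0200)
q' = (0.6073, -0.6288, 0.4847, -0.0294)
v' = (0.0280, -0.8560, 1.8720)
ω' = (-1.5925, 1.0207, 0.4226)

α = I⁻¹(τ − ω×Iω) = (-2.3133, -1.9833, 0.5643)
ω' = ω + α·dt = (-1.5925, 1.0207, 0.4226)
2q̇ = q⊗(0,ω) = (-1.4196252, -0.7297060, 0.9980208, 0.2759494)
updated quaternion q' = (0.6073, -0.6288, 0.4847, -0.0294)
a = (-1.8000, -3.9000, -3.2000)
p + v·dt = (0.7040, 2.8720, -2.0200)
new velocity v' = (0.0280, -0.8560, 1.8720)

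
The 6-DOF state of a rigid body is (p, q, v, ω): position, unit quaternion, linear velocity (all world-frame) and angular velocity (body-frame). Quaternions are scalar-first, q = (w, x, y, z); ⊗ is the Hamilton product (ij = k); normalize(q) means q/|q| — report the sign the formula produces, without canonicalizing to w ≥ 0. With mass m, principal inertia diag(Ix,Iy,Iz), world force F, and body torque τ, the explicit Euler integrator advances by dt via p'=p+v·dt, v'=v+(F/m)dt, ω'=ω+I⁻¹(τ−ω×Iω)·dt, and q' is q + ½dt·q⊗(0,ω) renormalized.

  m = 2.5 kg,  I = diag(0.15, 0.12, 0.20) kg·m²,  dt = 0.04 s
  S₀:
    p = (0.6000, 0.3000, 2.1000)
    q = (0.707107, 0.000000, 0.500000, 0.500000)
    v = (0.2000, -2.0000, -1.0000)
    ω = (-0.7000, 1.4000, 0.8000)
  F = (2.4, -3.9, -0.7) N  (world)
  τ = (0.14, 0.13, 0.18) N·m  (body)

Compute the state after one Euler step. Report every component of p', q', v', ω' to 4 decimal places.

p' = (0.6080, 0.2200, 2.0600)
q' = (0.6847, -0.0159, 0.5125, 0.5180)
v' = (0.2384, -2.0624, -1.0112)
ω' = (-0.6866, 1.4340, 0.8301)

angular accel α = (0.3360, 0.8500, 0.7530)
ω' = ω + α·dt = (-0.6866, 1.4340, 0.8301)
2q̇ = q⊗(0,ω) = (-1.1000000, -0.7949749, 0.6399498, 0.9156856)
updated quaternion q' = (0.6847, -0.0159, 0.5125, 0.5180)
linear accel F/m = (0.9600, -1.5600, -0.2800)
new position p' = (0.6080, 0.2200, 2.0600)
v + (F/m)dt = (0.2384, -2.0624, -1.0112)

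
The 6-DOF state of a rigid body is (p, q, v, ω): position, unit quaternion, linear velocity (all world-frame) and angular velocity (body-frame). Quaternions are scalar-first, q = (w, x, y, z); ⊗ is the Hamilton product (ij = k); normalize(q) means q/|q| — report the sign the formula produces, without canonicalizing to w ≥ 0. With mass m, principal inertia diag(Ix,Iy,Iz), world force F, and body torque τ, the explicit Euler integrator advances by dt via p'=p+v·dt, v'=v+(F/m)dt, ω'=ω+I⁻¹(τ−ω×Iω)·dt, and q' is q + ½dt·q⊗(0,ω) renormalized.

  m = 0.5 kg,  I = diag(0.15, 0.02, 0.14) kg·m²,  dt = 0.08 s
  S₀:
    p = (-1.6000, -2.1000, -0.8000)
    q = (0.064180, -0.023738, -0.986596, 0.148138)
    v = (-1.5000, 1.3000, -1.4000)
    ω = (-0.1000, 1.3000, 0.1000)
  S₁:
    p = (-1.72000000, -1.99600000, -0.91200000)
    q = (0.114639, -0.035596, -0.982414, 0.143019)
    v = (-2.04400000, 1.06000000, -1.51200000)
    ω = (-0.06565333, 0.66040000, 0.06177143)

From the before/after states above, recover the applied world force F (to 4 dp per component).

v₁ − v₀ = (-0.54400000, -0.24000000, -0.11200000)
F = m·Δv/dt = (-3.4000, -1.5000, -0.7000)

F = (-3.4000, -1.5000, -0.7000)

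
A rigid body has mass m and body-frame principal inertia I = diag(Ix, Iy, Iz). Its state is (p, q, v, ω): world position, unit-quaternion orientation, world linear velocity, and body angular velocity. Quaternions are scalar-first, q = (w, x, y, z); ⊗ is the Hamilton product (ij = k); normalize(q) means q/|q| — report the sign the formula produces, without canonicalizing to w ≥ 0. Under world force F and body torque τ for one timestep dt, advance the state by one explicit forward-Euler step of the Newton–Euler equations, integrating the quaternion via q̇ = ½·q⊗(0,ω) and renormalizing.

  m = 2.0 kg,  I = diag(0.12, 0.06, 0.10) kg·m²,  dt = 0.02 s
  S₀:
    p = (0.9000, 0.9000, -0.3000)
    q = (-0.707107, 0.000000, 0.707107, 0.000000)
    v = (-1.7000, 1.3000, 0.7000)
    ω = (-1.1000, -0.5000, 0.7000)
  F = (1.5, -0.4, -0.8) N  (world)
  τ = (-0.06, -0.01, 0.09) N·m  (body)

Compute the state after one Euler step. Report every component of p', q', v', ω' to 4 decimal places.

p' = (0.8660, 0.9260, -0.2860)
q' = (-0.7035, 0.0127, 0.7106, 0.0028)
v' = (-1.6850, 1.2960, 0.6920)
ω' = (-1.1077, -0.4982, 0.7246)

gyro term ω×Iω = (-0.0140, -0.0154, -0.0330)
(τ − ω×Iω)/I = (-0.3833, 0.0900, 1.2300)
new body rate ω' = (-1.1077, -0.4982, 0.7246)
q⊗(0,ω) = (0.3535535, 1.2727926, 0.3535535, 0.2828428)
q + ½dt·q⊗(0,ω), renormalized = (-0.7035, 0.0127, 0.7106, 0.0028)
p + v·dt = (0.8660, 0.9260, -0.2860)
v + (F/m)dt = (-1.6850, 1.2960, 0.6920)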